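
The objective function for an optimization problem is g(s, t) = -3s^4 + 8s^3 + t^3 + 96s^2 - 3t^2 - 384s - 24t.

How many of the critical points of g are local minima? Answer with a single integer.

g separates as a function of s plus a function of t, so ∇g=0 decouples.
∂g/∂s = -12(s - 4)(s - 2)(s + 4) = 0 at s ∈ {-4, 2, 4}; ∂g/∂t = 3(t - 4)(t + 2) = 0 at t ∈ {-2, 4}.
The Hessian is diagonal: diag(g_ss, g_tt). Second derivatives: g_ss(-4)=-576, g_ss(2)=144, g_ss(4)=-192; g_tt(-2)=-18, g_tt(4)=18.
Local minima occur where both diagonal entries positive: (2, 4). Count: 1.

1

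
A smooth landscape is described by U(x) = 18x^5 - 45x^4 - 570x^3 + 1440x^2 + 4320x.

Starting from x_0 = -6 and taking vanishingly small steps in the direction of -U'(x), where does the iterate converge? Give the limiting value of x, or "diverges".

U'(x) = 90(x - 4)(x - 3)(x + 1)(x + 4), so U'(-6) = 81000.
Gradient descent moves in the -U' direction, i.e. x is decreasing.
There is no critical point below x=-6, and U' keeps the same sign, so the iterate runs off to −∞.

diverges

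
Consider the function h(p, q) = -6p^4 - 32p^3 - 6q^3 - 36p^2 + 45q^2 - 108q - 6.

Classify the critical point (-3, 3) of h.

local maximum

The mixed partial ∂²h/∂p∂q is 0, so the Hessian at any point is diag(h_pp, h_qq) = diag(-24(3p^2 + 8p + 3), 18(-2q + 5)).
At (-3, 3): H = diag(-144, -18).
Both eigenvalues are negative, so H is negative definite: a local maximum.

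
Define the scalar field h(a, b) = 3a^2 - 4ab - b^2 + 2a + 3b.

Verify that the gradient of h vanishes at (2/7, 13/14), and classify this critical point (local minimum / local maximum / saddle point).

∇h = (6a - 4b + 2, -4a - 2b + 3); substituting (2/7, 13/14) gives ∇h = (0, 0), so (2/7, 13/14) is indeed a critical point.
The Hessian of h is constant: H = [[6, -4], [-4, -2]].
det(H) = 6·(-2) − (-4)² = -28.
Since det(H) < 0, H is indefinite and the critical point is a saddle point.

saddle point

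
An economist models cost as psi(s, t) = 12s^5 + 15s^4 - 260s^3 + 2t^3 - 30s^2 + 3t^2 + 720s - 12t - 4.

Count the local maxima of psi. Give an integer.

2

psi separates as a function of s plus a function of t, so ∇psi=0 decouples.
∂psi/∂s = 60(s - 3)(s - 1)(s + 1)(s + 4) = 0 at s ∈ {-4, -1, 1, 3}; ∂psi/∂t = 6(t - 1)(t + 2) = 0 at t ∈ {-2, 1}.
The Hessian is diagonal: diag(psi_ss, psi_tt). Second derivatives: psi_ss(-4)=-6300, psi_ss(-1)=1440, psi_ss(1)=-1200, psi_ss(3)=3360; psi_tt(-2)=-18, psi_tt(1)=18.
Local maxima occur where both diagonal entries negative: (-4, -2), (1, -2). Count: 2.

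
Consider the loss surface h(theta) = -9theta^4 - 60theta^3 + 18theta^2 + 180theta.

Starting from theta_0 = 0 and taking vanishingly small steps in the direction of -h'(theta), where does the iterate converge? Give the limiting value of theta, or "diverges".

-1

h'(theta) = -36(theta - 1)(theta + 1)(theta + 5), so h'(0) = 180.
Gradient descent moves in the -h' direction, i.e. theta is decreasing.
The nearest critical point in that direction is theta = -1, where h'' = 288 > 0 (a local minimum). The iterate converges there.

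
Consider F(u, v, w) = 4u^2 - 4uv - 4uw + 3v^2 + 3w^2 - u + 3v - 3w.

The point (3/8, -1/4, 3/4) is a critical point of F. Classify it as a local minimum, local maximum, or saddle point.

The Hessian is constant: H = [[8, -4, -4], [-4, 6, 0], [-4, 0, 6]].
Leading principal minors: Δ₁ = 8, Δ₂ = 32, Δ₃ = 96.
All leading minors are positive, so H is positive definite: a local minimum.

local minimum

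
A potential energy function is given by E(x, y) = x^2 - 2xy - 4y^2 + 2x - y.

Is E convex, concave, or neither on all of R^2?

E is quadratic, so its Hessian is the constant matrix H = [[2, -2], [-2, -8]].
det(H) = -20, tr(H) = -6.
det(H) < 0, so H is indefinite: neither convex nor concave.

neither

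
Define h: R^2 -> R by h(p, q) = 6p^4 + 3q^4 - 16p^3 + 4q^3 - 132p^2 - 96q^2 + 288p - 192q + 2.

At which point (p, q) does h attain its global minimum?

(-3, 4)

h(p,q) separates as A(p) + B(q) + 2, so its minimum is min A + min B + 2.
A'(p) = 24(p - 4)(p - 1)(p + 3) vanishes at p ∈ {-3, 1, 4}; B'(q) = 12(q - 4)(q + 1)(q + 4) vanishes at q ∈ {-4, -1, 4}.
Local minima of A (where A''>0): A(-3)=-1134, A(4)=-448. Local minima of B: B(-4)=-256, B(4)=-1280.
So the global minimum of h is A(-3) + B(4) + 2 = -1134 − 1280 + 2 = -2412, attained at (-3, 4).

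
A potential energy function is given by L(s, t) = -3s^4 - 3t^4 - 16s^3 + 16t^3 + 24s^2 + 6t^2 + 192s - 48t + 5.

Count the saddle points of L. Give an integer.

L separates as a function of s plus a function of t, so ∇L=0 decouples.
∂L/∂s = -12(s - 2)(s + 2)(s + 4) = 0 at s ∈ {-4, -2, 2}; ∂L/∂t = -12(t - 4)(t - 1)(t + 1) = 0 at t ∈ {-1, 1, 4}.
The Hessian is diagonal: diag(L_ss, L_tt). Second derivatives: L_ss(-4)=-144, L_ss(-2)=96, L_ss(2)=-288; L_tt(-1)=-120, L_tt(1)=72, L_tt(4)=-180.
Saddle points occur where the two diagonal entries have opposite signs: (-4, 1), (-2, -1), (-2, 4), (2, 1). Count: 4.

4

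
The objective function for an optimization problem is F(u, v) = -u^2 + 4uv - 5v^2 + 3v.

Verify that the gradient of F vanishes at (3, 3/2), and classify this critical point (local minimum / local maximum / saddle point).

∇F = (-2u + 4v, 4u - 10v + 3); substituting (3, 3/2) gives ∇F = (0, 0), so (3, 3/2) is indeed a critical point.
The Hessian of F is constant: H = [[-2, 4], [4, -10]].
det(H) = (-2)·(-10) − 4² = 4.
det(H) > 0 and tr(H) = -12 < 0, so H is negative definite and the point is a local maximum.

local maximum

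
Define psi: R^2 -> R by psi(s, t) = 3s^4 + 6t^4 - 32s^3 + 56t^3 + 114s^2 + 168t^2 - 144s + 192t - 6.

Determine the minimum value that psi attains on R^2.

psi(s,t) separates as P(s) + Q(t) − 6, so its minimum is min P + min Q − 6.
P'(s) = 12(s - 4)(s - 3)(s - 1) vanishes at s ∈ {1, 3, 4}; Q'(t) = 24(t + 1)(t + 2)(t + 4) vanishes at t ∈ {-4, -2, -1}.
Local minima of P (where P''>0): P(1)=-59, P(4)=-32. Local minima of Q: Q(-4)=-128, Q(-1)=-74.
So the global minimum of psi is P(1) + Q(-4) − 6 = -59 − 128 − 6 = -193, attained at (1, -4).

-193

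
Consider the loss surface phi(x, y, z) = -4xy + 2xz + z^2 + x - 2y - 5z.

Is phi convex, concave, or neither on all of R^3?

neither

phi is quadratic, so its Hessian is the constant matrix H = [[0, -4, 2], [-4, 0, 0], [2, 0, 2]].
Leading principal minors: 0, -16, -32.
Neither pattern holds ⇒ H is indefinite ⇒ neither convex nor concave.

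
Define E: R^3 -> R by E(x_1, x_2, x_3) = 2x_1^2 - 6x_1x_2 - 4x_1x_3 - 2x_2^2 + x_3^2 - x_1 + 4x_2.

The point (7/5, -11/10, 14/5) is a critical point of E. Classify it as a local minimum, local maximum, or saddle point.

saddle point

The Hessian is constant: H = [[4, -6, -4], [-6, -4, 0], [-4, 0, 2]].
Leading principal minors: Δ₁ = 4, Δ₂ = -52, Δ₃ = -40.
The minors fit neither the all-positive nor the alternating-sign pattern, so H is indefinite: a saddle point.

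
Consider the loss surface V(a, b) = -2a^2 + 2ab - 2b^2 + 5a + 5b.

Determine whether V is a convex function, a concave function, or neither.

V is quadratic, so its Hessian is the constant matrix H = [[-4, 2], [2, -4]].
det(H) = 12, tr(H) = -8.
det(H) > 0 and tr(H) < 0, so H is negative definite everywhere: concave.

concave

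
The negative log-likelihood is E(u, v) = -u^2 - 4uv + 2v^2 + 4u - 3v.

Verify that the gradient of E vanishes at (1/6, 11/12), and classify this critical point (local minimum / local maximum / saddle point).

saddle point

∇E = (-2u - 4v + 4, -4u + 4v - 3); substituting (1/6, 11/12) gives ∇E = (0, 0), so (1/6, 11/12) is indeed a critical point.
The Hessian of E is constant: H = [[-2, -4], [-4, 4]].
det(H) = (-2)·4 − (-4)² = -24.
Since det(H) < 0, H is indefinite and the critical point is a saddle point.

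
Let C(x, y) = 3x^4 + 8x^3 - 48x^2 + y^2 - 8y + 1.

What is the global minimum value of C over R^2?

C(x,y) separates as P(x) + Q(y) + 1, so its minimum is min P + min Q + 1.
P'(x) = 12x(x - 2)(x + 4) vanishes at x ∈ {-4, 0, 2}; Q'(y) = 2y - 8 vanishes at y ∈ {4}.
Local minima of P (where P''>0): P(-4)=-512, P(2)=-80. Local minima of Q: Q(4)=-16.
So the global minimum of C is P(-4) + Q(4) + 1 = -512 − 16 + 1 = -527, attained at (-4, 4).

-527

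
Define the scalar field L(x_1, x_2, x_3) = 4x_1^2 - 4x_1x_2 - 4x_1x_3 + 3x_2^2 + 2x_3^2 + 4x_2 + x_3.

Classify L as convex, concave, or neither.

L is quadratic, so its Hessian is the constant matrix H = [[8, -4, -4], [-4, 6, 0], [-4, 0, 4]].
Leading principal minors: 8, 32, 32.
All positive ⇒ H ≻ 0 ⇒ convex.

convex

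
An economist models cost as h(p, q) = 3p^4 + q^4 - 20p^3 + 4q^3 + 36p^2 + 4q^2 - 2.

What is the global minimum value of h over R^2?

-2

h(p,q) separates as A(p) + B(q) − 2, so its minimum is min A + min B − 2.
A'(p) = 12p(p - 3)(p - 2) vanishes at p ∈ {0, 2, 3}; B'(q) = 4q(q + 1)(q + 2) vanishes at q ∈ {-2, -1, 0}.
Local minima of A (where A''>0): A(0)=0, A(3)=27. Local minima of B: B(-2)=0, B(0)=0.
So the global minimum of h is A(0) + B(-2) − 2 = 0 + 0 − 2 = -2, attained at (0, -2).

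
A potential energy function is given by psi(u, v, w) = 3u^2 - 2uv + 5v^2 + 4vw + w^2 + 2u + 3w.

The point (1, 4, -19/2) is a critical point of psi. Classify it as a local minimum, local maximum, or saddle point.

The Hessian is constant: H = [[6, -2, 0], [-2, 10, 4], [0, 4, 2]].
Leading principal minors: Δ₁ = 6, Δ₂ = 56, Δ₃ = 16.
All leading minors are positive, so H is positive definite: a local minimum.

local minimum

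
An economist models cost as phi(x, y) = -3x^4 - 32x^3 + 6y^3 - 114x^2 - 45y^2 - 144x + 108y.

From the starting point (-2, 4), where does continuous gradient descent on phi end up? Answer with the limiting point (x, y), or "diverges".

(-3, 3)

phi is separable, so gradient descent decouples: x follows -∂phi/∂x, y follows -∂phi/∂y.
∂phi/∂x = -12(x + 1)(x + 3)(x + 4); at x=-2 this is 24, so x decreases.
∂phi/∂y = 18(y - 3)(y - 2); at y=4 this is 36, so y decreases.
x converges to its nearest critical value -3 (a local min of the x-part); y converges to 3. The iterate converges to (-3, 3).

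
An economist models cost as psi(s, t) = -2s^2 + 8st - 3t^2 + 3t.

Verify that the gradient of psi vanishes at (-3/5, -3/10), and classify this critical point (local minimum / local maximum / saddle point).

∇psi = (-4s + 8t, 8s - 6t + 3); substituting (-3/5, -3/10) gives ∇psi = (0, 0), so (-3/5, -3/10) is indeed a critical point.
The Hessian of psi is constant: H = [[-4, 8], [8, -6]].
det(H) = (-4)·(-6) − 8² = -40.
Since det(H) < 0, H is indefinite and the critical point is a saddle point.

saddle point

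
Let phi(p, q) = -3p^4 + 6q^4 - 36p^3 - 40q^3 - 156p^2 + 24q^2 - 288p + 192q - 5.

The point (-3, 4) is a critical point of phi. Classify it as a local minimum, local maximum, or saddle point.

local minimum

The mixed partial ∂²phi/∂p∂q is 0, so the Hessian at any point is diag(phi_pp, phi_qq) = diag(-12(3p^2 + 18p + 26), 24(3q^2 - 10q + 2)).
At (-3, 4): H = diag(12, 240).
Both eigenvalues are positive, so H is positive definite: a local minimum.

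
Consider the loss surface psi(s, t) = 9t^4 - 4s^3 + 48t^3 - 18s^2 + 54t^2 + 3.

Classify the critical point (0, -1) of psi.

The mixed partial ∂²psi/∂s∂t is 0, so the Hessian at any point is diag(psi_ss, psi_tt) = diag(-12(2s + 3), 36(3t^2 + 8t + 3)).
At (0, -1): H = diag(-36, -72).
Both eigenvalues are negative, so H is negative definite: a local maximum.

local maximum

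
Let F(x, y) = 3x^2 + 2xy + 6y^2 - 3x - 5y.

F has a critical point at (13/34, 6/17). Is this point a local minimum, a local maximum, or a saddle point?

The Hessian of F is constant: H = [[6, 2], [2, 12]].
det(H) = 6·12 − 2² = 68.
det(H) > 0 and tr(H) = 18 > 0, so H is positive definite and the point is a local minimum.

local minimum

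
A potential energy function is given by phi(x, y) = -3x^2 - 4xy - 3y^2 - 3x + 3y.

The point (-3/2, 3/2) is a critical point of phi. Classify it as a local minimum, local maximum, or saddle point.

local maximum

The Hessian of phi is constant: H = [[-6, -4], [-4, -6]].
det(H) = (-6)·(-6) − (-4)² = 20.
det(H) > 0 and tr(H) = -12 < 0, so H is negative definite and the point is a local maximum.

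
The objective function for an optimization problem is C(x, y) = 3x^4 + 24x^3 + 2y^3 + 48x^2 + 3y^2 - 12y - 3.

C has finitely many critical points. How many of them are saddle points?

3

C separates as a function of x plus a function of y, so ∇C=0 decouples.
∂C/∂x = 12x(x + 2)(x + 4) = 0 at x ∈ {-4, -2, 0}; ∂C/∂y = 6(y - 1)(y + 2) = 0 at y ∈ {-2, 1}.
The Hessian is diagonal: diag(C_xx, C_yy). Second derivatives: C_xx(-4)=96, C_xx(-2)=-48, C_xx(0)=96; C_yy(-2)=-18, C_yy(1)=18.
Saddle points occur where the two diagonal entries have opposite signs: (-4, -2), (-2, 1), (0, -2). Count: 3.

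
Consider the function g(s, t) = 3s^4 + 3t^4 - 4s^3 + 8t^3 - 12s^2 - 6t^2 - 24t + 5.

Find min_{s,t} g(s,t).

-46

g(s,t) separates as P(s) + Q(t) + 5, so its minimum is min P + min Q + 5.
P'(s) = 12s(s - 2)(s + 1) vanishes at s ∈ {-1, 0, 2}; Q'(t) = 12(t - 1)(t + 1)(t + 2) vanishes at t ∈ {-2, -1, 1}.
Local minima of P (where P''>0): P(-1)=-5, P(2)=-32. Local minima of Q: Q(-2)=8, Q(1)=-19.
So the global minimum of g is P(2) + Q(1) + 5 = -32 − 19 + 5 = -46, attained at (2, 1).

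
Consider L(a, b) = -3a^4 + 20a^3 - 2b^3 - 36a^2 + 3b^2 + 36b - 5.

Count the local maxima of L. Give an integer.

L separates as a function of a plus a function of b, so ∇L=0 decouples.
∂L/∂a = -12a(a - 3)(a - 2) = 0 at a ∈ {0, 2, 3}; ∂L/∂b = -6(b - 3)(b + 2) = 0 at b ∈ {-2, 3}.
The Hessian is diagonal: diag(L_aa, L_bb). Second derivatives: L_aa(0)=-72, L_aa(2)=24, L_aa(3)=-36; L_bb(-2)=30, L_bb(3)=-30.
Local maxima occur where both diagonal entries negative: (0, 3), (3, 3). Count: 2.

2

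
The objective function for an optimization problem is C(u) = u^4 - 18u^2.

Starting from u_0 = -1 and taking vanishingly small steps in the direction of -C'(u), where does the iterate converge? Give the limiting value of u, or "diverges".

-3

C'(u) = 4u(u - 3)(u + 3), so C'(-1) = 32.
Gradient descent moves in the -C' direction, i.e. u is decreasing.
The nearest critical point in that direction is u = -3, where C'' = 72 > 0 (a local minimum). The iterate converges there.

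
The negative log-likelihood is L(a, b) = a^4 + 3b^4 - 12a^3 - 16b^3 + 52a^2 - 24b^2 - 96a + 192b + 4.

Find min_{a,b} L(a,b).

-364

L(a,b) separates as P(a) + Q(b) + 4, so its minimum is min P + min Q + 4.
P'(a) = 4(a - 4)(a - 3)(a - 2) vanishes at a ∈ {2, 3, 4}; Q'(b) = 12(b - 4)(b - 2)(b + 2) vanishes at b ∈ {-2, 2, 4}.
Local minima of P (where P''>0): P(2)=-64, P(4)=-64. Local minima of Q: Q(-2)=-304, Q(4)=128.
So the global minimum of L is P(2) + Q(-2) + 4 = -64 − 304 + 4 = -364, attained at (2, -2).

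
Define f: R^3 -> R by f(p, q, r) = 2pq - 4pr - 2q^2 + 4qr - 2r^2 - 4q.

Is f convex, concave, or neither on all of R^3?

f is quadratic, so its Hessian is the constant matrix H = [[0, 2, -4], [2, -4, 4], [-4, 4, -4]].
Leading principal minors: 0, -4, 16.
Neither pattern holds ⇒ H is indefinite ⇒ neither convex nor concave.

neither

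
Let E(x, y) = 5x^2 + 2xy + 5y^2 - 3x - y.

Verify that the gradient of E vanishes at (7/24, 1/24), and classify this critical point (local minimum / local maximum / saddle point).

local minimum

∇E = (10x + 2y - 3, 2x + 10y - 1); substituting (7/24, 1/24) gives ∇E = (0, 0), so (7/24, 1/24) is indeed a critical point.
The Hessian of E is constant: H = [[10, 2], [2, 10]].
det(H) = 10·10 − 2² = 96.
det(H) > 0 and tr(H) = 20 > 0, so H is positive definite and the point is a local minimum.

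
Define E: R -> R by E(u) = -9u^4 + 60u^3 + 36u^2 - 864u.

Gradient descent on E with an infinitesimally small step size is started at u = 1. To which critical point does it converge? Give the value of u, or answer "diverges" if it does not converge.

3

E'(u) = -36(u - 4)(u - 3)(u + 2), so E'(1) = -648.
Gradient descent moves in the -E' direction, i.e. u is increasing.
The nearest critical point in that direction is u = 3, where E'' = 180 > 0 (a local minimum). The iterate converges there.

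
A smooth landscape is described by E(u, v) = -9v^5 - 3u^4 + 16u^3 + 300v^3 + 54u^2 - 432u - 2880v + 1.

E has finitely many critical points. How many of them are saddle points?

E separates as a function of u plus a function of v, so ∇E=0 decouples.
∂E/∂u = -12(u - 4)(u - 3)(u + 3) = 0 at u ∈ {-3, 3, 4}; ∂E/∂v = -45(v - 4)(v - 2)(v + 2)(v + 4) = 0 at v ∈ {-4, -2, 2, 4}.
The Hessian is diagonal: diag(E_uu, E_vv). Second derivatives: E_uu(-3)=-504, E_uu(3)=72, E_uu(4)=-84; E_vv(-4)=4320, E_vv(-2)=-2160, E_vv(2)=2160, E_vv(4)=-4320.
Saddle points occur where the two diagonal entries have opposite signs: (-3, -4), (-3, 2), (3, -2), (3, 4), (4, -4), (4, 2). Count: 6.

6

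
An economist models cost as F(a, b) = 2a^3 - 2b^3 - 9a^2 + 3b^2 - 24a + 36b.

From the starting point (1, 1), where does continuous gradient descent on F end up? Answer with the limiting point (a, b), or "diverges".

(4, -2)

F is separable, so gradient descent decouples: a follows -∂F/∂a, b follows -∂F/∂b.
∂F/∂a = 6(a - 4)(a + 1); at a=1 this is -36, so a increases.
∂F/∂b = -6(b - 3)(b + 2); at b=1 this is 36, so b decreases.
a converges to its nearest critical value 4 (a local min of the a-part); b converges to -2. The iterate converges to (4, -2).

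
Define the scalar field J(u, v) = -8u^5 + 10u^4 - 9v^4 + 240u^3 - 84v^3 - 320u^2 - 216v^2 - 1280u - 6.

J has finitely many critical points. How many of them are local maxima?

4

J separates as a function of u plus a function of v, so ∇J=0 decouples.
∂J/∂u = -40(u - 4)(u - 2)(u + 1)(u + 4) = 0 at u ∈ {-4, -1, 2, 4}; ∂J/∂v = -36v(v + 3)(v + 4) = 0 at v ∈ {-4, -3, 0}.
The Hessian is diagonal: diag(J_uu, J_vv). Second derivatives: J_uu(-4)=5760, J_uu(-1)=-1800, J_uu(2)=1440, J_uu(4)=-3200; J_vv(-4)=-144, J_vv(-3)=108, J_vv(0)=-432.
Local maxima occur where both diagonal entries negative: (-1, -4), (-1, 0), (4, -4), (4, 0). Count: 4.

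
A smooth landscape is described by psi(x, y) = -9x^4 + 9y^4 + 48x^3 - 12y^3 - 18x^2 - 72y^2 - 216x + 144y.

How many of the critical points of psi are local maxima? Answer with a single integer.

psi separates as a function of x plus a function of y, so ∇psi=0 decouples.
∂psi/∂x = -36(x - 3)(x - 2)(x + 1) = 0 at x ∈ {-1, 2, 3}; ∂psi/∂y = 36(y - 2)(y - 1)(y + 2) = 0 at y ∈ {-2, 1, 2}.
The Hessian is diagonal: diag(psi_xx, psi_yy). Second derivatives: psi_xx(-1)=-432, psi_xx(2)=108, psi_xx(3)=-144; psi_yy(-2)=432, psi_yy(1)=-108, psi_yy(2)=144.
Local maxima occur where both diagonal entries negative: (-1, 1), (3, 1). Count: 2.

2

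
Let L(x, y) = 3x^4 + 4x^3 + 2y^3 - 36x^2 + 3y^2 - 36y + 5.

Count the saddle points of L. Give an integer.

L separates as a function of x plus a function of y, so ∇L=0 decouples.
∂L/∂x = 12x(x - 2)(x + 3) = 0 at x ∈ {-3, 0, 2}; ∂L/∂y = 6(y - 2)(y + 3) = 0 at y ∈ {-3, 2}.
The Hessian is diagonal: diag(L_xx, L_yy). Second derivatives: L_xx(-3)=180, L_xx(0)=-72, L_xx(2)=120; L_yy(-3)=-30, L_yy(2)=30.
Saddle points occur where the two diagonal entries have opposite signs: (-3, -3), (0, 2), (2, -3). Count: 3.

3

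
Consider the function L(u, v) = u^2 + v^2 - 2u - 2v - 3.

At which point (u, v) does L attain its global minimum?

(1, 1)

L(u,v) separates as P(u) + Q(v) − 3, so its minimum is min P + min Q − 3.
P'(u) = 2u - 2 vanishes at u ∈ {1}; Q'(v) = 2v - 2 vanishes at v ∈ {1}.
Local minima of P (where P''>0): P(1)=-1. Local minima of Q: Q(1)=-1.
So the global minimum of L is P(1) + Q(1) − 3 = -1 − 1 − 3 = -5, attained at (1, 1).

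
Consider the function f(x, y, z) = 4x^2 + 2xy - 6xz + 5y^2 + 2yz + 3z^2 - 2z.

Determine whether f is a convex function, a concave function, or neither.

convex

f is quadratic, so its Hessian is the constant matrix H = [[8, 2, -6], [2, 10, 2], [-6, 2, 6]].
Leading principal minors: 8, 76, 16.
All positive ⇒ H ≻ 0 ⇒ convex.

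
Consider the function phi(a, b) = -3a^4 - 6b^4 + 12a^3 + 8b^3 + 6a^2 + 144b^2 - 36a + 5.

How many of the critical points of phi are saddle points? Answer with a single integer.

4

phi separates as a function of a plus a function of b, so ∇phi=0 decouples.
∂phi/∂a = -12(a - 3)(a - 1)(a + 1) = 0 at a ∈ {-1, 1, 3}; ∂phi/∂b = -24b(b - 4)(b + 3) = 0 at b ∈ {-3, 0, 4}.
The Hessian is diagonal: diag(phi_aa, phi_bb). Second derivatives: phi_aa(-1)=-96, phi_aa(1)=48, phi_aa(3)=-96; phi_bb(-3)=-504, phi_bb(0)=288, phi_bb(4)=-672.
Saddle points occur where the two diagonal entries have opposite signs: (-1, 0), (1, -3), (1, 4), (3, 0). Count: 4.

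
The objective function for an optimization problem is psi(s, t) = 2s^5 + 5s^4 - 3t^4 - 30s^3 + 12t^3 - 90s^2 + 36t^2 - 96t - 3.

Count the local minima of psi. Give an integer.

psi separates as a function of s plus a function of t, so ∇psi=0 decouples.
∂psi/∂s = 10s(s - 3)(s + 2)(s + 3) = 0 at s ∈ {-3, -2, 0, 3}; ∂psi/∂t = -12(t - 4)(t - 1)(t + 2) = 0 at t ∈ {-2, 1, 4}.
The Hessian is diagonal: diag(psi_ss, psi_tt). Second derivatives: psi_ss(-3)=-180, psi_ss(-2)=100, psi_ss(0)=-180, psi_ss(3)=900; psi_tt(-2)=-216, psi_tt(1)=108, psi_tt(4)=-216.
Local minima occur where both diagonal entries positive: (-2, 1), (3, 1). Count: 2.

2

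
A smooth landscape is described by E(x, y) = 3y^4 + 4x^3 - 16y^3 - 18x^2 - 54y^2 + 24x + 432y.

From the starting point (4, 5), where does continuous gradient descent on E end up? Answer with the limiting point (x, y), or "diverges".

(2, 4)

E is separable, so gradient descent decouples: x follows -∂E/∂x, y follows -∂E/∂y.
∂E/∂x = 12(x - 2)(x - 1); at x=4 this is 72, so x decreases.
∂E/∂y = 12(y - 4)(y - 3)(y + 3); at y=5 this is 192, so y decreases.
x converges to its nearest critical value 2 (a local min of the x-part); y converges to 4. The iterate converges to (2, 4).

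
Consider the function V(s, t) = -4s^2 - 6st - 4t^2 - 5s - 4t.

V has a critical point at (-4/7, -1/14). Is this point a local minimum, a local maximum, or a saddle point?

local maximum

The Hessian of V is constant: H = [[-8, -6], [-6, -8]].
det(H) = (-8)·(-8) − (-6)² = 28.
det(H) > 0 and tr(H) = -16 < 0, so H is negative definite and the point is a local maximum.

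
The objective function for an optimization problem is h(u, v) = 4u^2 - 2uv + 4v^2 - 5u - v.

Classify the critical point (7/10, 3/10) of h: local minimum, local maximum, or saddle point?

The Hessian of h is constant: H = [[8, -2], [-2, 8]].
det(H) = 8·8 − (-2)² = 60.
det(H) > 0 and tr(H) = 16 > 0, so H is positive definite and the point is a local minimum.

local minimum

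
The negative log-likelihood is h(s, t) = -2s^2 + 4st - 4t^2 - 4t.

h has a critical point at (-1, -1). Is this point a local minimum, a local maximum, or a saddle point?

The Hessian of h is constant: H = [[-4, 4], [4, -8]].
det(H) = (-4)·(-8) − 4² = 16.
det(H) > 0 and tr(H) = -12 < 0, so H is negative definite and the point is a local maximum.

local maximum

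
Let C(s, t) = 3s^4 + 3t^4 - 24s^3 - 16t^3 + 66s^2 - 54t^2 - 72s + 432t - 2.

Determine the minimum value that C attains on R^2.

-1136

C(s,t) separates as P(s) + Q(t) − 2, so its minimum is min P + min Q − 2.
P'(s) = 12(s - 3)(s - 2)(s - 1) vanishes at s ∈ {1, 2, 3}; Q'(t) = 12(t - 4)(t - 3)(t + 3) vanishes at t ∈ {-3, 3, 4}.
Local minima of P (where P''>0): P(1)=-27, P(3)=-27. Local minima of Q: Q(-3)=-1107, Q(4)=608.
So the global minimum of C is P(1) + Q(-3) − 2 = -27 − 1107 − 2 = -1136, attained at (1, -3).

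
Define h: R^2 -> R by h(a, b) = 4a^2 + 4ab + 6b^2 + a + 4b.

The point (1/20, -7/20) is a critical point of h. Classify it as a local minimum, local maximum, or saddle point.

The Hessian of h is constant: H = [[8, 4], [4, 12]].
det(H) = 8·12 − 4² = 80.
det(H) > 0 and tr(H) = 20 > 0, so H is positive definite and the point is a local minimum.

local minimum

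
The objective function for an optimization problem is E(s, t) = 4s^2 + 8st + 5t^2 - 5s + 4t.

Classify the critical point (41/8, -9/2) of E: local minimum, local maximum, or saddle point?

local minimum

The Hessian of E is constant: H = [[8, 8], [8, 10]].
det(H) = 8·10 − 8² = 16.
det(H) > 0 and tr(H) = 18 > 0, so H is positive definite and the point is a local minimum.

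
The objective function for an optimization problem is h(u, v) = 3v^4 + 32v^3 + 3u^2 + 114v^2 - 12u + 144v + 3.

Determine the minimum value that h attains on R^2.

-68

h(u,v) separates as P(u) + Q(v) + 3, so its minimum is min P + min Q + 3.
P'(u) = 6u - 12 vanishes at u ∈ {2}; Q'(v) = 12(v + 1)(v + 3)(v + 4) vanishes at v ∈ {-4, -3, -1}.
Local minima of P (where P''>0): P(2)=-12. Local minima of Q: Q(-4)=-32, Q(-1)=-59.
So the global minimum of h is P(2) + Q(-1) + 3 = -12 − 59 + 3 = -68, attained at (2, -1).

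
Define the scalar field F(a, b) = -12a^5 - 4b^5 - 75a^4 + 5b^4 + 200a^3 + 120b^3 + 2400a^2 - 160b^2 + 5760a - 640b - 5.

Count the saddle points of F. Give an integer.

F separates as a function of a plus a function of b, so ∇F=0 decouples.
∂F/∂a = -60(a - 4)(a + 2)(a + 3)(a + 4) = 0 at a ∈ {-4, -3, -2, 4}; ∂F/∂b = -20(b - 4)(b - 2)(b + 1)(b + 4) = 0 at b ∈ {-4, -1, 2, 4}.
The Hessian is diagonal: diag(F_aa, F_bb). Second derivatives: F_aa(-4)=960, F_aa(-3)=-420, F_aa(-2)=720, F_aa(4)=-20160; F_bb(-4)=2880, F_bb(-1)=-900, F_bb(2)=720, F_bb(4)=-1600.
Saddle points occur where the two diagonal entries have opposite signs: (-4, -1), (-4, 4), (-3, -4), (-3, 2), (-2, -1), (-2, 4), (4, -4), (4, 2). Count: 8.

8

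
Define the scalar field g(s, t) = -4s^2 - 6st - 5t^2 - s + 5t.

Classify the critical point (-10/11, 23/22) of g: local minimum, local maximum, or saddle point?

The Hessian of g is constant: H = [[-8, -6], [-6, -10]].
det(H) = (-8)·(-10) − (-6)² = 44.
det(H) > 0 and tr(H) = -18 < 0, so H is negative definite and the point is a local maximum.

local maximum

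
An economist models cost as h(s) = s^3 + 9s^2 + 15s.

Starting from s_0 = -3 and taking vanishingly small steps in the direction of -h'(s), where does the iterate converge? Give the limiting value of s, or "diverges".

-1

h'(s) = 3(s + 1)(s + 5), so h'(-3) = -12.
Gradient descent moves in the -h' direction, i.e. s is increasing.
The nearest critical point in that direction is s = -1, where h'' = 12 > 0 (a local minimum). The iterate converges there.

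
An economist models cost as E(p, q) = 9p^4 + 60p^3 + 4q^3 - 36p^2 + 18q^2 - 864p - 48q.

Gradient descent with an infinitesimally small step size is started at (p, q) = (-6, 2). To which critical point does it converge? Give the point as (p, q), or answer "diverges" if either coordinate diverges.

(-4, 1)

E is separable, so gradient descent decouples: p follows -∂E/∂p, q follows -∂E/∂q.
∂E/∂p = 36(p - 2)(p + 3)(p + 4); at p=-6 this is -1728, so p increases.
∂E/∂q = 12(q - 1)(q + 4); at q=2 this is 72, so q decreases.
p converges to its nearest critical value -4 (a local min of the p-part); q converges to 1. The iterate converges to (-4, 1).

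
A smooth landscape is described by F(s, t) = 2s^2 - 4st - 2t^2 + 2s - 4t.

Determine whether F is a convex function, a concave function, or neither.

neither

F is quadratic, so its Hessian is the constant matrix H = [[4, -4], [-4, -4]].
det(H) = -32, tr(H) = 0.
det(H) < 0, so H is indefinite: neither convex nor concave.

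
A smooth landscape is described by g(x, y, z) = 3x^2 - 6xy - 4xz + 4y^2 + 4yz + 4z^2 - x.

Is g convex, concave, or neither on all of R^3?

g is quadratic, so its Hessian is the constant matrix H = [[6, -6, -4], [-6, 8, 4], [-4, 4, 8]].
Leading principal minors: 6, 12, 64.
All positive ⇒ H ≻ 0 ⇒ convex.

convex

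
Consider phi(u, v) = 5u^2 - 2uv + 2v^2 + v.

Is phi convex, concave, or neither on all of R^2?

phi is quadratic, so its Hessian is the constant matrix H = [[10, -2], [-2, 4]].
det(H) = 36, tr(H) = 14.
det(H) > 0 and tr(H) > 0, so H is positive definite everywhere: convex.

convex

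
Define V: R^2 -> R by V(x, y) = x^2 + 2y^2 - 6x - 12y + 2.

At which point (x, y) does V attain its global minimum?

V(x,y) separates as P(x) + Q(y) + 2, so its minimum is min P + min Q + 2.
P'(x) = 2x - 6 vanishes at x ∈ {3}; Q'(y) = 4y - 12 vanishes at y ∈ {3}.
Local minima of P (where P''>0): P(3)=-9. Local minima of Q: Q(3)=-18.
So the global minimum of V is P(3) + Q(3) + 2 = -9 − 18 + 2 = -25, attained at (3, 3).

(3, 3)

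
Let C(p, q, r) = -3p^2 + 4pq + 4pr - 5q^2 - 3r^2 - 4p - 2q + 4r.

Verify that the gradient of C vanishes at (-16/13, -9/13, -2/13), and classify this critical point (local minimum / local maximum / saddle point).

∇C = (-6p + 4q + 4r - 4, 4p - 10q - 2, 4p - 6r + 4); substituting (-16/13, -9/13, -2/13) gives ∇C = (0, 0, 0), so (-16/13, -9/13, -2/13) is indeed a critical point.
The Hessian is constant: H = [[-6, 4, 4], [4, -10, 0], [4, 0, -6]].
Leading principal minors: Δ₁ = -6, Δ₂ = 44, Δ₃ = -104.
The minors alternate sign starting negative (−, +, −), so H is negative definite: a local maximum.

local maximum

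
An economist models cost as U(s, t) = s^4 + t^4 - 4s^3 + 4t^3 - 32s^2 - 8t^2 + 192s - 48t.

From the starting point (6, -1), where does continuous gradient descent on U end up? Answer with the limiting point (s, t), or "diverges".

U is separable, so gradient descent decouples: s follows -∂U/∂s, t follows -∂U/∂t.
∂U/∂s = 4(s - 4)(s - 3)(s + 4); at s=6 this is 240, so s decreases.
∂U/∂t = 4(t - 2)(t + 2)(t + 3); at t=-1 this is -24, so t increases.
s converges to its nearest critical value 4 (a local min of the s-part); t converges to 2. The iterate converges to (4, 2).

(4, 2)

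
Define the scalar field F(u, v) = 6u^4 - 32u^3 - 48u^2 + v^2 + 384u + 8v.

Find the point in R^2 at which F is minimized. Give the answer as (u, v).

(-2, -4)

F(u,v) separates as P(u) + Q(v), so its minimum is min P + min Q.
P'(u) = 24(u - 4)(u - 2)(u + 2) vanishes at u ∈ {-2, 2, 4}; Q'(v) = 2v + 8 vanishes at v ∈ {-4}.
Local minima of P (where P''>0): P(-2)=-608, P(4)=256. Local minima of Q: Q(-4)=-16.
So the global minimum of F is P(-2) + Q(-4) = -608 − 16 = -624, attained at (-2, -4).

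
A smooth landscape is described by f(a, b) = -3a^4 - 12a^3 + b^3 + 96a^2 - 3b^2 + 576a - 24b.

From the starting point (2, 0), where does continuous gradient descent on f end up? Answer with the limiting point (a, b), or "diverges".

f is separable, so gradient descent decouples: a follows -∂f/∂a, b follows -∂f/∂b.
∂f/∂a = -12(a - 4)(a + 3)(a + 4); at a=2 this is 720, so a decreases.
∂f/∂b = 3(b - 4)(b + 2); at b=0 this is -24, so b increases.
a converges to its nearest critical value -3 (a local min of the a-part); b converges to 4. The iterate converges to (-3, 4).

(-3, 4)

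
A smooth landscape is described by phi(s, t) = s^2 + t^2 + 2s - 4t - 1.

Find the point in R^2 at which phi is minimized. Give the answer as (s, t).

phi(s,t) separates as P(s) + Q(t) − 1, so its minimum is min P + min Q − 1.
P'(s) = 2s + 2 vanishes at s ∈ {-1}; Q'(t) = 2(t - 2) vanishes at t ∈ {2}.
Local minima of P (where P''>0): P(-1)=-1. Local minima of Q: Q(2)=-4.
So the global minimum of phi is P(-1) + Q(2) − 1 = -1 − 4 − 1 = -6, attained at (-1, 2).

(-1, 2)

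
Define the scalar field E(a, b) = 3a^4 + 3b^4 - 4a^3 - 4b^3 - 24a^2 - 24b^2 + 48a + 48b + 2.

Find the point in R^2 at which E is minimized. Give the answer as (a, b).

E(a,b) separates as P(a) + Q(b) + 2, so its minimum is min P + min Q + 2.
P'(a) = 12(a - 2)(a - 1)(a + 2) vanishes at a ∈ {-2, 1, 2}; Q'(b) = 12(b - 2)(b - 1)(b + 2) vanishes at b ∈ {-2, 1, 2}.
Local minima of P (where P''>0): P(-2)=-112, P(2)=16. Local minima of Q: Q(-2)=-112, Q(2)=16.
So the global minimum of E is P(-2) + Q(-2) + 2 = -112 − 112 + 2 = -222, attained at (-2, -2).

(-2, -2)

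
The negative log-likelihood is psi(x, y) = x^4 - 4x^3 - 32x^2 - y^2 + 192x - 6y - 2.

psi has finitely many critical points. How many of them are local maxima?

1

psi separates as a function of x plus a function of y, so ∇psi=0 decouples.
∂psi/∂x = 4(x - 4)(x - 3)(x + 4) = 0 at x ∈ {-4, 3, 4}; ∂psi/∂y = -2(y + 3) = 0 at y ∈ {-3}.
The Hessian is diagonal: diag(psi_xx, psi_yy). Second derivatives: psi_xx(-4)=224, psi_xx(3)=-28, psi_xx(4)=32; psi_yy(-3)=-2.
Local maxima occur where both diagonal entries negative: (3, -3). Count: 1.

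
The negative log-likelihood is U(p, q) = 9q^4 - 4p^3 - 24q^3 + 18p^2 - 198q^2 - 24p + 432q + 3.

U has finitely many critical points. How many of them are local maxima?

U separates as a function of p plus a function of q, so ∇U=0 decouples.
∂U/∂p = -12(p - 2)(p - 1) = 0 at p ∈ {1, 2}; ∂U/∂q = 36(q - 4)(q - 1)(q + 3) = 0 at q ∈ {-3, 1, 4}.
The Hessian is diagonal: diag(U_pp, U_qq). Second derivatives: U_pp(1)=12, U_pp(2)=-12; U_qq(-3)=1008, U_qq(1)=-432, U_qq(4)=756.
Local maxima occur where both diagonal entries negative: (2, 1). Count: 1.

1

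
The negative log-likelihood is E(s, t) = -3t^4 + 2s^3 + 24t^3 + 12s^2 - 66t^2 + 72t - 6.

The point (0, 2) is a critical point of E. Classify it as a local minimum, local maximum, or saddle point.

local minimum

The mixed partial ∂²E/∂s∂t is 0, so the Hessian at any point is diag(E_ss, E_tt) = diag(12(s + 2), 12(-3t^2 + 12t - 11)).
At (0, 2): H = diag(24, 12).
Both eigenvalues are positive, so H is positive definite: a local minimum.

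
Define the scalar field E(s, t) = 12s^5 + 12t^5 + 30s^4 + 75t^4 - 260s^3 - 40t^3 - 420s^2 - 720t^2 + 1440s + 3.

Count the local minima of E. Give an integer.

4

E separates as a function of s plus a function of t, so ∇E=0 decouples.
∂E/∂s = 60(s - 3)(s - 1)(s + 2)(s + 4) = 0 at s ∈ {-4, -2, 1, 3}; ∂E/∂t = 60t(t - 2)(t + 3)(t + 4) = 0 at t ∈ {-4, -3, 0, 2}.
The Hessian is diagonal: diag(E_ss, E_tt). Second derivatives: E_ss(-4)=-4200, E_ss(-2)=1800, E_ss(1)=-1800, E_ss(3)=4200; E_tt(-4)=-1440, E_tt(-3)=900, E_tt(0)=-1440, E_tt(2)=3600.
Local minima occur where both diagonal entries positive: (-2, -3), (-2, 2), (3, -3), (3, 2). Count: 4.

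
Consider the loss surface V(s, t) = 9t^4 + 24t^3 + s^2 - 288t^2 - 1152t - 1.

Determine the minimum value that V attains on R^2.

-5377

V(s,t) separates as P(s) + Q(t) − 1, so its minimum is min P + min Q − 1.
P'(s) = 2s vanishes at s ∈ {0}; Q'(t) = 36(t - 4)(t + 2)(t + 4) vanishes at t ∈ {-4, -2, 4}.
Local minima of P (where P''>0): P(0)=0. Local minima of Q: Q(-4)=768, Q(4)=-5376.
So the global minimum of V is P(0) + Q(4) − 1 = 0 − 5376 − 1 = -5377, attained at (0, 4).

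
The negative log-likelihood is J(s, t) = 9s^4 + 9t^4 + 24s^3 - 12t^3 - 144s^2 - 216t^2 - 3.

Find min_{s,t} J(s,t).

J(s,t) separates as P(s) + Q(t) − 3, so its minimum is min P + min Q − 3.
P'(s) = 36s(s - 2)(s + 4) vanishes at s ∈ {-4, 0, 2}; Q'(t) = 36t(t - 4)(t + 3) vanishes at t ∈ {-3, 0, 4}.
Local minima of P (where P''>0): P(-4)=-1536, P(2)=-240. Local minima of Q: Q(-3)=-891, Q(4)=-1920.
So the global minimum of J is P(-4) + Q(4) − 3 = -1536 − 1920 − 3 = -3459, attained at (-4, 4).

-3459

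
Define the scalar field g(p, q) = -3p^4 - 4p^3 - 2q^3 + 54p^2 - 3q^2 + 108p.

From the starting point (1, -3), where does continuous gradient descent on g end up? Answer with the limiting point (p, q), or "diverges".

g is separable, so gradient descent decouples: p follows -∂g/∂p, q follows -∂g/∂q.
∂g/∂p = -12(p - 3)(p + 1)(p + 3); at p=1 this is 192, so p decreases.
∂g/∂q = -6q(q + 1); at q=-3 this is -36, so q increases.
p converges to its nearest critical value -1 (a local min of the p-part); q converges to -1. The iterate converges to (-1, -1).

(-1, -1)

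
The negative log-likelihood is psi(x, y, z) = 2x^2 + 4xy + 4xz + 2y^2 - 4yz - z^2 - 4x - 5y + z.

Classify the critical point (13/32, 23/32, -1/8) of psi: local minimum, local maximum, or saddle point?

saddle point

The Hessian is constant: H = [[4, 4, 4], [4, 4, -4], [4, -4, -2]].
Leading principal minors: Δ₁ = 4, Δ₂ = 0, Δ₃ = -256.
The minors fit neither the all-positive nor the alternating-sign pattern, so H is indefinite: a saddle point.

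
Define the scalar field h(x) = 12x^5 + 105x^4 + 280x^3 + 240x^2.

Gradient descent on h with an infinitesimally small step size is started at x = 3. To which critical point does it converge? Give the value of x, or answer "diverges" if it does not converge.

h'(x) = 60x(x + 1)(x + 2)(x + 4), so h'(3) = 25200.
Gradient descent moves in the -h' direction, i.e. x is decreasing.
The nearest critical point in that direction is x = 0, where h'' = 480 > 0 (a local minimum). The iterate converges there.

0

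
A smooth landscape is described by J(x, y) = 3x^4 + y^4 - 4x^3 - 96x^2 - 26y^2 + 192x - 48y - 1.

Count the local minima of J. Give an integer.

J separates as a function of x plus a function of y, so ∇J=0 decouples.
∂J/∂x = 12(x - 4)(x - 1)(x + 4) = 0 at x ∈ {-4, 1, 4}; ∂J/∂y = 4(y - 4)(y + 1)(y + 3) = 0 at y ∈ {-3, -1, 4}.
The Hessian is diagonal: diag(J_xx, J_yy). Second derivatives: J_xx(-4)=480, J_xx(1)=-180, J_xx(4)=288; J_yy(-3)=56, J_yy(-1)=-40, J_yy(4)=140.
Local minima occur where both diagonal entries positive: (-4, -3), (-4, 4), (4, -3), (4, 4). Count: 4.

4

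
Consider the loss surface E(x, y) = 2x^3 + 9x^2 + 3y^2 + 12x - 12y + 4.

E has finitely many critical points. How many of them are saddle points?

E separates as a function of x plus a function of y, so ∇E=0 decouples.
∂E/∂x = 6(x + 1)(x + 2) = 0 at x ∈ {-2, -1}; ∂E/∂y = 6(y - 2) = 0 at y ∈ {2}.
The Hessian is diagonal: diag(E_xx, E_yy). Second derivatives: E_xx(-2)=-6, E_xx(-1)=6; E_yy(2)=6.
Saddle points occur where the two diagonal entries have opposite signs: (-2, 2). Count: 1.

1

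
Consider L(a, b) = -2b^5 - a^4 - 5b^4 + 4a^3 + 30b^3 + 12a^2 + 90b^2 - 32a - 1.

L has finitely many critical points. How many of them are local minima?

L separates as a function of a plus a function of b, so ∇L=0 decouples.
∂L/∂a = -4(a - 4)(a - 1)(a + 2) = 0 at a ∈ {-2, 1, 4}; ∂L/∂b = -10b(b - 3)(b + 2)(b + 3) = 0 at b ∈ {-3, -2, 0, 3}.
The Hessian is diagonal: diag(L_aa, L_bb). Second derivatives: L_aa(-2)=-72, L_aa(1)=36, L_aa(4)=-72; L_bb(-3)=180, L_bb(-2)=-100, L_bb(0)=180, L_bb(3)=-900.
Local minima occur where both diagonal entries positive: (1, -3), (1, 0). Count: 2.

2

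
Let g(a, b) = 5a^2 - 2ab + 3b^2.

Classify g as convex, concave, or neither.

convex

g is quadratic, so its Hessian is the constant matrix H = [[10, -2], [-2, 6]].
det(H) = 56, tr(H) = 16.
det(H) > 0 and tr(H) > 0, so H is positive definite everywhere: convex.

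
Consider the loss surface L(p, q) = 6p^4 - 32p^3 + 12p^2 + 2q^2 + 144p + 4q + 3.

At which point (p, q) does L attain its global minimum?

L(p,q) separates as A(p) + B(q) + 3, so its minimum is min A + min B + 3.
A'(p) = 24(p - 3)(p - 2)(p + 1) vanishes at p ∈ {-1, 2, 3}; B'(q) = 4q + 4 vanishes at q ∈ {-1}.
Local minima of A (where A''>0): A(-1)=-94, A(3)=162. Local minima of B: B(-1)=-2.
So the global minimum of L is A(-1) + B(-1) + 3 = -94 − 2 + 3 = -93, attained at (-1, -1).

(-1, -1)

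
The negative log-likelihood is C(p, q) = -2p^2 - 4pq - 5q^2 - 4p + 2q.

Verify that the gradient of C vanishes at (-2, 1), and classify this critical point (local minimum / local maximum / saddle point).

local maximum

∇C = (-4p - 4q - 4, -4p - 10q + 2); substituting (-2, 1) gives ∇C = (0, 0), so (-2, 1) is indeed a critical point.
The Hessian of C is constant: H = [[-4, -4], [-4, -10]].
det(H) = (-4)·(-10) − (-4)² = 24.
det(H) > 0 and tr(H) = -14 < 0, so H is negative definite and the point is a local maximum.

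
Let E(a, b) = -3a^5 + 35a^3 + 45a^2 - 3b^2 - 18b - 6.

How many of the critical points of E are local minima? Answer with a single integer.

E separates as a function of a plus a function of b, so ∇E=0 decouples.
∂E/∂a = -15a(a - 3)(a + 1)(a + 2) = 0 at a ∈ {-2, -1, 0, 3}; ∂E/∂b = -6(b + 3) = 0 at b ∈ {-3}.
The Hessian is diagonal: diag(E_aa, E_bb). Second derivatives: E_aa(-2)=150, E_aa(-1)=-60, E_aa(0)=90, E_aa(3)=-900; E_bb(-3)=-6.
Local minima occur where both diagonal entries positive: none. Count: 0.

0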